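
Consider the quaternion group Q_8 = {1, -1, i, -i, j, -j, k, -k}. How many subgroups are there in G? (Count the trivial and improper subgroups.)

6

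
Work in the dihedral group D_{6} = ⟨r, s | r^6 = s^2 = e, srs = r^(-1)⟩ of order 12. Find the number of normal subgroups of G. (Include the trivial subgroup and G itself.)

7

G has 16 subgroups. Checking conjugation-invariance by order — order 1: 1/1 normal; order 2: 1/7 normal; order 3: 1/1 normal; order 4: 0/3 normal; order 6: 3/3 normal; order 12: 1/1 normal.
Total normal subgroups: 7.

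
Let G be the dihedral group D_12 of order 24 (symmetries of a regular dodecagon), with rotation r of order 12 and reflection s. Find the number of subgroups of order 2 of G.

|G| = 24 and 2 | 24, so subgroups of order 2 are possible by Lagrange.
The subgroups of order 2 are: {e, r^10s}; {e, r^11s}; {e, r^2s}; {e, r^3s}; … (13 in all).
So G has 13 subgroups of order 2.

13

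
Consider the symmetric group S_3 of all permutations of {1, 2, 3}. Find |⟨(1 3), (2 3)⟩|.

|⟨(1 3)⟩| = 2 and |⟨(2 3)⟩| = 2, so |H| is a multiple of lcm(2, 2) = 2 and divides |G| = 6.
Closing {(1 3), (2 3)} under the group operation gives all of G, so |H| = 6.

6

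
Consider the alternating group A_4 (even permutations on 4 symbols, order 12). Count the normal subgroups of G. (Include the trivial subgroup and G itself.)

G has 10 subgroups. Checking conjugation-invariance by order — order 1: 1/1 normal; order 2: 0/3 normal; order 3: 0/4 normal; order 4: 1/1 normal; order 12: 1/1 normal.
Total normal subgroups: 3.

3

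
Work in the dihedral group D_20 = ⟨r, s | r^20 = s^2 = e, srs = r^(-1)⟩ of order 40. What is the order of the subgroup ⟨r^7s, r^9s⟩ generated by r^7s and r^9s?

20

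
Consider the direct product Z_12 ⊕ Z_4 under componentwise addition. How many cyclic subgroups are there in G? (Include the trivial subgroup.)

20

A cyclic subgroup of order d is generated by each of its φ(d) elements of order d, so the cyclic subgroups of order d number (#elements of order d)/φ(d).
Cyclic subgroups by order — order 1: 1; order 2: 3; order 3: 1; order 4: 6; order 6: 3; order 12: 6.
Total: 20.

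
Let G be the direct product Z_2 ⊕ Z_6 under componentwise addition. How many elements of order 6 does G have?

6

An element (a,b) has order lcm(ord(a), ord(b)); count pairs with lcm equal to 6.
Enumerating gives 6 such elements.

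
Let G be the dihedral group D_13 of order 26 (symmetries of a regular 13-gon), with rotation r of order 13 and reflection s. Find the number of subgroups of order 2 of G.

13

|G| = 26 and 2 | 26, so subgroups of order 2 are possible by Lagrange.
The subgroups of order 2 are: {e, r^10s}; {e, r^11s}; {e, r^12s}; {e, r^2s}; … (13 in all).
So G has 13 subgroups of order 2.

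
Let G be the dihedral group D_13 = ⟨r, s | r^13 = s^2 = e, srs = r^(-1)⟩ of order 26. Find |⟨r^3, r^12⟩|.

13

|⟨r^3⟩| = 13 and |⟨r^12⟩| = 13, so |H| is a multiple of lcm(13, 13) = 13 and divides |G| = 26.
Closing under the operation: H = {e, r, r^2, r^3, r^4, r^5, r^6, r^7, r^8, r^9, r^10, r^11, r^12}, so |H| = 13.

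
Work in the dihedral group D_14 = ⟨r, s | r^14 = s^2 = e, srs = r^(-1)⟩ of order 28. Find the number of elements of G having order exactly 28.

No element of G has order 28 (even though 28 | 28).

0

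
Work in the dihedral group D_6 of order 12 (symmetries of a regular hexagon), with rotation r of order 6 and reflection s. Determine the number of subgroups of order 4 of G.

3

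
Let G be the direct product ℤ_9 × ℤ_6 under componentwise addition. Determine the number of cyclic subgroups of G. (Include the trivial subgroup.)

16

Each element a generates a cyclic subgroup ⟨a⟩; distinct elements may generate the same one (a cyclic group of order d has φ(d) generators).
Cyclic subgroups by order — order 1: 1; order 2: 1; order 3: 4; order 6: 4; order 9: 3; order 18: 3.
Total: 16.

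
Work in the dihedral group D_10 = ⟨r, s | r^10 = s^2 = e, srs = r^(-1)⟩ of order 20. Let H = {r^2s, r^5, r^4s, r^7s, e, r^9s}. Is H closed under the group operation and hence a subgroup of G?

|H| = 6 does not divide |G| = 20, so by Lagrange H is not a subgroup.

No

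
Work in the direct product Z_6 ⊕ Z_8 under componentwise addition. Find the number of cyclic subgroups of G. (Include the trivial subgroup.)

16

Group the elements of G by the cyclic subgroup they generate; each cyclic subgroup of order d accounts for φ(d) elements.
Cyclic subgroups by order — order 1: 1; order 2: 3; order 3: 1; order 4: 2; order 6: 3; order 8: 2; order 12: 2; order 24: 2.
Total: 16.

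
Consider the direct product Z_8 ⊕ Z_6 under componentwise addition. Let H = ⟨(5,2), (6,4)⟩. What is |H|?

24

|⟨(5,2)⟩| = 24 and |⟨(6,4)⟩| = 12, so |H| is a multiple of lcm(24, 12) = 24 and divides |G| = 48.
Closing under the operation: H = {(0,0), (0,2), (0,4), (1,0), (1,2), (1,4), (2,0), (2,2), (2,4), (3,0), (3,2), (3,4), (4,0), (4,2), (4,4), (5,0), (5,2), (5,4), (6,0), (6,2), (6,4), (7,0), (7,2), (7,4)}, so |H| = 24.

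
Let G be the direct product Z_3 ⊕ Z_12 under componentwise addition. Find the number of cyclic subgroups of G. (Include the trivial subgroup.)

Group the elements of G by the cyclic subgroup they generate; each cyclic subgroup of order d accounts for φ(d) elements.
Cyclic subgroups by order — order 1: 1; order 2: 1; order 3: 4; order 4: 1; order 6: 4; order 12: 4.
Total: 15.

15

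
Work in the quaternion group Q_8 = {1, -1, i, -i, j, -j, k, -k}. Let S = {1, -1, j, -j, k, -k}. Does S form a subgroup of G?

|S| = 6 does not divide |G| = 8, so by Lagrange S is not a subgroup.

No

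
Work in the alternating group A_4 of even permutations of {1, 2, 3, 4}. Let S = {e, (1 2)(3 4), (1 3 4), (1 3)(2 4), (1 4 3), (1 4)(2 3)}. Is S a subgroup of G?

Closure fails: (1 4 3) ∘ (1 2)(3 4) = (1 2 4) ∉ S. So S is not a subgroup.

No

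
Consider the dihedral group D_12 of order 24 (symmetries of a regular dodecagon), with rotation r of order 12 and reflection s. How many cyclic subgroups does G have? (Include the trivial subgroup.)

18

Group the elements of G by the cyclic subgroup they generate; each cyclic subgroup of order d accounts for φ(d) elements.
Cyclic subgroups by order — order 1: 1; order 2: 13; order 3: 1; order 4: 1; order 6: 1; order 12: 1.
Total: 18.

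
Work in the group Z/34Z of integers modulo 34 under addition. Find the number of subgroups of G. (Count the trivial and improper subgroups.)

A cyclic group of order 34 has exactly one subgroup for each divisor of 34.
Divisors of 34: 1, 2, 17, 34.
So Z/34Z has 4 subgroups.

4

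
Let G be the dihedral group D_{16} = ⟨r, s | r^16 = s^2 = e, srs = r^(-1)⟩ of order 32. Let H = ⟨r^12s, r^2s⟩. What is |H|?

|⟨r^12s⟩| = 2 and |⟨r^2s⟩| = 2, so |H| is a multiple of lcm(2, 2) = 2 and divides |G| = 32.
Closing under the operation: H = {e, r^2, r^4, r^6, r^8, r^10, r^12, r^14, s, r^2s, r^4s, r^6s, r^8s, r^10s, r^12s, r^14s}, so |H| = 16.

16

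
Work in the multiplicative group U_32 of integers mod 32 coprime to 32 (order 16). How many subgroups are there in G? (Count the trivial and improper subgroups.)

11

|G| = 16, so by Lagrange every subgroup order divides 16. Divisors: 1, 2, 4, 8, 16.
Subgroups by order — order 1: 1; order 2: 3; order 4: 3; order 8: 3; order 16: 1.
Total: 1 + 3 + 3 + 3 + 1 = 11.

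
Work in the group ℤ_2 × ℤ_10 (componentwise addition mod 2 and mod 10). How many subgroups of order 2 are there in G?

3

|G| = 20 and 2 | 20, so subgroups of order 2 are possible by Lagrange.
The subgroups of order 2 are: {(0,0), (0,5)}; {(0,0), (1,0)}; {(0,0), (1,5)}.
So G has 3 subgroups of order 2.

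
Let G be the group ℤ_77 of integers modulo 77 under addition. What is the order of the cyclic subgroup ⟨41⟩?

In ℤ_77, the order of an element a is n/gcd(a, n).
gcd(41, 77) = 1, so |⟨41⟩| = 77/1 = 77.

77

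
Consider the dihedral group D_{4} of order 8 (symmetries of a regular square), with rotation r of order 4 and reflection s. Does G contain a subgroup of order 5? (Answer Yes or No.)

5 does not divide |G| = 8, so by Lagrange no subgroup of order 5 exists.

No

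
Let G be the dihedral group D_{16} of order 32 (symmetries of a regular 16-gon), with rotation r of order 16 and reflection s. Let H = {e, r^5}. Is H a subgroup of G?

No

r^5 ∈ H but its inverse r^11 ∉ H, so H is not a subgroup.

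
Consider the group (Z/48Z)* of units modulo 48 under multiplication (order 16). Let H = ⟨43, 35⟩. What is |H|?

8

|⟨43⟩| = 4 and |⟨35⟩| = 4, so |H| is a multiple of lcm(4, 4) = 4 and divides |G| = 16.
Closing under the operation: H = {1, 11, 17, 19, 25, 35, 41, 43}, so |H| = 8.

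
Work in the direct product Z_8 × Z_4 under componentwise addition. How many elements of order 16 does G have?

An element (a,b) has order lcm(ord(a), ord(b)); count pairs with lcm equal to 16.
Enumerating gives 0 such elements.

0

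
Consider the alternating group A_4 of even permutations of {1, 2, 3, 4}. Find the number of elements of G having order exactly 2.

3

The elements of order 2 are: (1 2)(3 4), (1 3)(2 4), (1 4)(2 3).
That's 3.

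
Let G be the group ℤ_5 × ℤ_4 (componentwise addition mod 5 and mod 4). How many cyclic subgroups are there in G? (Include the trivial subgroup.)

6

Each element a generates a cyclic subgroup ⟨a⟩; distinct elements may generate the same one (a cyclic group of order d has φ(d) generators).
Cyclic subgroups by order — order 1: 1; order 2: 1; order 4: 1; order 5: 1; order 10: 1; order 20: 1.
Total: 6.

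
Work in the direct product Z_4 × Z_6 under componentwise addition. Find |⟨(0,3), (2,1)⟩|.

|⟨(0,3)⟩| = 2 and |⟨(2,1)⟩| = 6, so |H| is a multiple of lcm(2, 6) = 6 and divides |G| = 24.
Closing under the operation: H = {(0,0), (0,1), (0,2), (0,3), (0,4), (0,5), (2,0), (2,1), (2,2), (2,3), (2,4), (2,5)}, so |H| = 12.

12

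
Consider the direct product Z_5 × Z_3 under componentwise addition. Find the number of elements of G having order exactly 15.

8

An element (a,b) has order lcm(ord(a), ord(b)); count pairs with lcm equal to 15.
Enumerating gives 8 such elements.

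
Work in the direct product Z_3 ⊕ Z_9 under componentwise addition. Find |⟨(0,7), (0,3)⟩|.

9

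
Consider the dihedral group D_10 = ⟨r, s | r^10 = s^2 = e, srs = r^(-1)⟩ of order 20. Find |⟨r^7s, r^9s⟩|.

10

|⟨r^7s⟩| = 2 and |⟨r^9s⟩| = 2, so |H| is a multiple of lcm(2, 2) = 2 and divides |G| = 20.
Closing under the operation: H = {e, r^2, r^4, r^6, r^8, rs, r^3s, r^5s, r^7s, r^9s}, so |H| = 10.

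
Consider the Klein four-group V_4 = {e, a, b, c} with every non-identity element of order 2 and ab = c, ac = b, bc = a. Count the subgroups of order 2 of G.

3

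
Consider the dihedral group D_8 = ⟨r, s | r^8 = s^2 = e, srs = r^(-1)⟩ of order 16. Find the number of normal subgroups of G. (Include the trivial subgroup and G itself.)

G has 19 subgroups. Checking conjugation-invariance by order — order 1: 1/1 normal; order 2: 1/9 normal; order 4: 1/5 normal; order 8: 3/3 normal; order 16: 1/1 normal.
Total normal subgroups: 7.

7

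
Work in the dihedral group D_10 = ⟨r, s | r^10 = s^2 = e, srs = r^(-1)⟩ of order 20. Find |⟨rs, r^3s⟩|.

10

|⟨rs⟩| = 2 and |⟨r^3s⟩| = 2, so |H| is a multiple of lcm(2, 2) = 2 and divides |G| = 20.
Closing under the operation: H = {e, r^2, r^4, r^6, r^8, rs, r^3s, r^5s, r^7s, r^9s}, so |H| = 10.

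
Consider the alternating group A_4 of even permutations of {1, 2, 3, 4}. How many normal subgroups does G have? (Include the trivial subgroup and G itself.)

3

G has 10 subgroups. Checking conjugation-invariance by order — order 1: 1/1 normal; order 2: 0/3 normal; order 3: 0/4 normal; order 4: 1/1 normal; order 12: 1/1 normal.
Total normal subgroups: 3.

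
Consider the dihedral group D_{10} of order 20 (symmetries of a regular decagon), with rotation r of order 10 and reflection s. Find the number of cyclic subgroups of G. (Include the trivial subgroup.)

Group the elements of G by the cyclic subgroup they generate; each cyclic subgroup of order d accounts for φ(d) elements.
Cyclic subgroups by order — order 1: 1; order 2: 11; order 5: 1; order 10: 1.
Total: 14.

14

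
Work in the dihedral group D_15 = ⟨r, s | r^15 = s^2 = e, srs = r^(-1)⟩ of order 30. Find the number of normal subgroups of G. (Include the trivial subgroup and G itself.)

G has 28 subgroups. Checking conjugation-invariance by order — order 1: 1/1 normal; order 2: 0/15 normal; order 3: 1/1 normal; order 5: 1/1 normal; order 6: 0/5 normal; order 10: 0/3 normal; order 15: 1/1 normal; order 30: 1/1 normal.
Total normal subgroups: 5.

5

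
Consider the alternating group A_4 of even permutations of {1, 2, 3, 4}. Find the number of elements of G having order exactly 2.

The elements of order 2 are: (1 2)(3 4), (1 3)(2 4), (1 4)(2 3).
That's 3.

3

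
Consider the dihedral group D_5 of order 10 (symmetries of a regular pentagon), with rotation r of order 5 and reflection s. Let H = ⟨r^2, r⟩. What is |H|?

5

|⟨r^2⟩| = 5 and |⟨r⟩| = 5, so |H| is a multiple of lcm(5, 5) = 5 and divides |G| = 10.
Closing under the operation: H = {e, r, r^2, r^3, r^4}, so |H| = 5.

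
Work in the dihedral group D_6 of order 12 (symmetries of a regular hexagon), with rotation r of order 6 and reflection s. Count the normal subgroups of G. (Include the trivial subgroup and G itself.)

G has 16 subgroups. Checking conjugation-invariance by order — order 1: 1/1 normal; order 2: 1/7 normal; order 3: 1/1 normal; order 4: 0/3 normal; order 6: 3/3 normal; order 12: 1/1 normal.
Total normal subgroups: 7.

7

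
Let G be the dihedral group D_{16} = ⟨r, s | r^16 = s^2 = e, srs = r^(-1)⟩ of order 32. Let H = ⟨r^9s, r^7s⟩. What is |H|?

16

|⟨r^9s⟩| = 2 and |⟨r^7s⟩| = 2, so |H| is a multiple of lcm(2, 2) = 2 and divides |G| = 32.
Closing under the operation: H = {e, r^2, r^4, r^6, r^8, r^10, r^12, r^14, rs, r^3s, r^5s, r^7s, r^9s, r^11s, r^13s, r^15s}, so |H| = 16.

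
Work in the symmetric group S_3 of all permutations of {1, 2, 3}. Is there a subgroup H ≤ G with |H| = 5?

5 does not divide |G| = 6, so by Lagrange no subgroup of order 5 exists.

No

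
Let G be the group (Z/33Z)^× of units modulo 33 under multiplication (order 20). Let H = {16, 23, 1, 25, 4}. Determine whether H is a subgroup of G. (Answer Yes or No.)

No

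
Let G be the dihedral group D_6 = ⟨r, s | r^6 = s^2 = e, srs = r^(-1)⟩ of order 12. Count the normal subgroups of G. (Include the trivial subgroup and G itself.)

7

G has 16 subgroups. Checking conjugation-invariance by order — order 1: 1/1 normal; order 2: 1/7 normal; order 3: 1/1 normal; order 4: 0/3 normal; order 6: 3/3 normal; order 12: 1/1 normal.
Total normal subgroups: 7.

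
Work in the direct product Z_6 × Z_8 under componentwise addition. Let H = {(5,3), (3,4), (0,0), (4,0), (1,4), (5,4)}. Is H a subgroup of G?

No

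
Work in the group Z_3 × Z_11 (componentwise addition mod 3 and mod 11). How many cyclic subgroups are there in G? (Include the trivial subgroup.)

A cyclic subgroup of order d is generated by each of its φ(d) elements of order d, so the cyclic subgroups of order d number (#elements of order d)/φ(d).
Cyclic subgroups by order — order 1: 1; order 3: 1; order 11: 1; order 33: 1.
Total: 4.

4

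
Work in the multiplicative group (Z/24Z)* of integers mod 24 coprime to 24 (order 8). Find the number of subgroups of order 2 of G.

|G| = 8 and 2 | 8, so subgroups of order 2 are possible by Lagrange.
The subgroups of order 2 are: {1, 11}; {1, 13}; {1, 17}; {1, 19}; … (7 in all).
So G has 7 subgroups of order 2.

7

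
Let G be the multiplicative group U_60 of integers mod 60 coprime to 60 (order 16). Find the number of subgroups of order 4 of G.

|G| = 16 and 4 | 16, so subgroups of order 4 are possible by Lagrange.
The subgroups of order 4 are: {1, 11, 19, 29}; {1, 11, 31, 41}; {1, 11, 49, 59}; {1, 13, 37, 49}; … (11 in all).
So G has 11 subgroups of order 4.

11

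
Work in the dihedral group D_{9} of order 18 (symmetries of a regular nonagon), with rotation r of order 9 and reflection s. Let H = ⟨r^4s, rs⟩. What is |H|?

|⟨r^4s⟩| = 2 and |⟨rs⟩| = 2, so |H| is a multiple of lcm(2, 2) = 2 and divides |G| = 18.
Closing under the operation: H = {e, r^3, r^6, rs, r^4s, r^7s}, so |H| = 6.

6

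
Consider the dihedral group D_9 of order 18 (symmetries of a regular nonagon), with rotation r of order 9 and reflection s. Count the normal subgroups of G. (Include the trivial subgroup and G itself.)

G has 16 subgroups. Checking conjugation-invariance by order — order 1: 1/1 normal; order 2: 0/9 normal; order 3: 1/1 normal; order 6: 0/3 normal; order 9: 1/1 normal; order 18: 1/1 normal.
Total normal subgroups: 4.

4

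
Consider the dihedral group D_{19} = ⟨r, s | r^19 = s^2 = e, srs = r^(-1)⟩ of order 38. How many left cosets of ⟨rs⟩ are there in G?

19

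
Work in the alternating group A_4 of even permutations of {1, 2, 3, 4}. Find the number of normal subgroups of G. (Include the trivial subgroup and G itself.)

G has 10 subgroups. Checking conjugation-invariance by order — order 1: 1/1 normal; order 2: 0/3 normal; order 3: 0/4 normal; order 4: 1/1 normal; order 12: 1/1 normal.
Total normal subgroups: 3.

3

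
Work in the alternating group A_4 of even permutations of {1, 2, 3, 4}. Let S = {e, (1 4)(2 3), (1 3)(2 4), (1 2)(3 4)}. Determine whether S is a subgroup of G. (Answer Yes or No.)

Yes

|S| = 4 divides |G| = 12, consistent with Lagrange.
S contains the identity, every element's inverse is in S, and S is closed under ∘: it is a subgroup.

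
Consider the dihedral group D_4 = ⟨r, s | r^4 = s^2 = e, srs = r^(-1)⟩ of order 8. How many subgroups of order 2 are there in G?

|G| = 8 and 2 | 8, so subgroups of order 2 are possible by Lagrange.
The subgroups of order 2 are: {e, r^2}; {e, r^2s}; {e, r^3s}; {e, rs}; … (5 in all).
So G has 5 subgroups of order 2.

5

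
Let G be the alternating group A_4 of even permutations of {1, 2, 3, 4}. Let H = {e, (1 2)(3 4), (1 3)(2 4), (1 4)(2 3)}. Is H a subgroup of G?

Yes

|H| = 4 divides |G| = 12, consistent with Lagrange.
H contains the identity, every element's inverse is in H, and H is closed under ∘: it is a subgroup.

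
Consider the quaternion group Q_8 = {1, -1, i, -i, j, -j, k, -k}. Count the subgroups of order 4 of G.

3

|G| = 8 and 4 | 8, so subgroups of order 4 are possible by Lagrange.
The subgroups of order 4 are: {1, -1, i, -i}; {1, -1, j, -j}; {1, -1, k, -k}.
So G has 3 subgroups of order 4.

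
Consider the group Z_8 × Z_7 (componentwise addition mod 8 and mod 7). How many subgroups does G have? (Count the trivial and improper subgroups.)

8

|G| = 56, so by Lagrange every subgroup order divides 56. Divisors: 1, 2, 4, 7, 8, 14, 28, 56.
Subgroups by order — order 1: 1; order 2: 1; order 4: 1; order 7: 1; order 8: 1; order 14: 1; order 28: 1; order 56: 1.
Total: 1 + 1 + 1 + 1 + 1 + 1 + 1 + 1 = 8.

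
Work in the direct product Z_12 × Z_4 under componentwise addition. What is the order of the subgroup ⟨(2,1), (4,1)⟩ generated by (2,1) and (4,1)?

|⟨(2,1)⟩| = 12 and |⟨(4,1)⟩| = 12, so |H| is a multiple of lcm(12, 12) = 12 and divides |G| = 48.
Closing under the operation: H = {(0,0), (0,1), (0,2), (0,3), (2,0), (2,1), (2,2), (2,3), (4,0), (4,1), (4,2), (4,3), (6,0), (6,1), (6,2), (6,3), (8,0), (8,1), (8,2), (8,3), (10,0), (10,1), (10,2), (10,3)}, so |H| = 24.

24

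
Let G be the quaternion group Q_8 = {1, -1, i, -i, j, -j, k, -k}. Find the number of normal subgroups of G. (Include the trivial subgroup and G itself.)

G has 6 subgroups. Checking conjugation-invariance by order — order 1: 1/1 normal; order 2: 1/1 normal; order 4: 3/3 normal; order 8: 1/1 normal.
Total normal subgroups: 6.

6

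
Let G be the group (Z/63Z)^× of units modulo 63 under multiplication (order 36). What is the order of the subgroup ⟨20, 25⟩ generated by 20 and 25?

18

|⟨20⟩| = 6 and |⟨25⟩| = 3, so |H| is a multiple of lcm(6, 3) = 6 and divides |G| = 36.
Closing under the operation: H = {1, 4, 5, 16, 17, 20, 22, 25, 26, 37, 38, 41, 43, 46, 47, 58, 59, 62}, so |H| = 18.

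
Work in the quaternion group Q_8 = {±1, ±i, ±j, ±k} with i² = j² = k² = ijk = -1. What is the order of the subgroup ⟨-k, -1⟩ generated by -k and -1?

4

|⟨-k⟩| = 4 and |⟨-1⟩| = 2, so |H| is a multiple of lcm(4, 2) = 4 and divides |G| = 8.
Closing under the operation: H = {1, -1, k, -k}, so |H| = 4.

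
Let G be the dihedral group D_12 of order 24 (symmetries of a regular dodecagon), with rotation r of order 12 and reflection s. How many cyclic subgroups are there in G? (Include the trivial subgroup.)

Each element a generates a cyclic subgroup ⟨a⟩; distinct elements may generate the same one (a cyclic group of order d has φ(d) generators).
Cyclic subgroups by order — order 1: 1; order 2: 13; order 3: 1; order 4: 1; order 6: 1; order 12: 1.
Total: 18.

18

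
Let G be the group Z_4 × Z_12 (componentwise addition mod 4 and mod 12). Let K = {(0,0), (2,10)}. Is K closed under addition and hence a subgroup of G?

(2,10) ∈ K but its inverse (2,2) ∉ K, so K is not a subgroup.

No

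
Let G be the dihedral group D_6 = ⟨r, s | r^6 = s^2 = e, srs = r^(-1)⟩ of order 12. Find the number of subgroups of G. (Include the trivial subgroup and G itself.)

16

|G| = 12, so by Lagrange every subgroup order divides 12. Divisors: 1, 2, 3, 4, 6, 12.
Subgroups by order — order 1: 1; order 2: 7; order 3: 1; order 4: 3; order 6: 3; order 12: 1.
Total: 1 + 7 + 1 + 3 + 3 + 1 = 16.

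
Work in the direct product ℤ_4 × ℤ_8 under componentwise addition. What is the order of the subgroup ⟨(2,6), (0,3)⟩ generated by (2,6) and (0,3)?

|⟨(2,6)⟩| = 4 and |⟨(0,3)⟩| = 8, so |H| is a multiple of lcm(4, 8) = 8 and divides |G| = 32.
Closing under the operation: H = {(0,0), (0,1), (0,2), (0,3), (0,4), (0,5), (0,6), (0,7), (2,0), (2,1), (2,2), (2,3), (2,4), (2,5), (2,6), (2,7)}, so |H| = 16.

16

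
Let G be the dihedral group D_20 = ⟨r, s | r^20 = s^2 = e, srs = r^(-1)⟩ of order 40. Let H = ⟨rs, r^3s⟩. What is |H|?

20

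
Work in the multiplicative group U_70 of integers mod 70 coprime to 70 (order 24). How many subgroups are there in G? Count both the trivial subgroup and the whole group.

|G| = 24, so by Lagrange every subgroup order divides 24. Divisors: 1, 2, 3, 4, 6, 8, 12, 24.
Subgroups by order — order 1: 1; order 2: 3; order 3: 1; order 4: 3; order 6: 3; order 8: 1; order 12: 3; order 24: 1.
Total: 1 + 3 + 1 + 3 + 3 + 1 + 3 + 1 = 16.

16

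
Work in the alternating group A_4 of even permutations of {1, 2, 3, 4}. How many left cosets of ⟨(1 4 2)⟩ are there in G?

|⟨(1 4 2)⟩| = 3 and |G| = 12.
By Lagrange, [G : H] = |G|/|H| = 12/3 = 4.

4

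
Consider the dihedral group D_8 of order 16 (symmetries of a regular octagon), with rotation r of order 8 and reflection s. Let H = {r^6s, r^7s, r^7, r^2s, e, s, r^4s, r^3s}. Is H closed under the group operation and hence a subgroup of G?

r^7 ∈ H but its inverse r ∉ H, so H is not a subgroup.

No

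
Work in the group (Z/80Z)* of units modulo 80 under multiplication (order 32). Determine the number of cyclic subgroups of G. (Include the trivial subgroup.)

A cyclic subgroup of order d is generated by each of its φ(d) elements of order d, so the cyclic subgroups of order d number (#elements of order d)/φ(d).
Cyclic subgroups by order — order 1: 1; order 2: 7; order 4: 12.
Total: 20.

20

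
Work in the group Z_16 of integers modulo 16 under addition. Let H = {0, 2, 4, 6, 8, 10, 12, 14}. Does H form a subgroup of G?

|H| = 8 divides |G| = 16, consistent with Lagrange.
H contains the identity, every element's inverse is in H, and H is closed under +: it is a subgroup.
In fact H = ⟨2⟩.

Yes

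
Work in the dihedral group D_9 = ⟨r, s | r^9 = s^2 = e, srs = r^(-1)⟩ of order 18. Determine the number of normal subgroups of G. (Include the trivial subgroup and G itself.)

4

G has 16 subgroups. Checking conjugation-invariance by order — order 1: 1/1 normal; order 2: 0/9 normal; order 3: 1/1 normal; order 6: 0/3 normal; order 9: 1/1 normal; order 18: 1/1 normal.
Total normal subgroups: 4.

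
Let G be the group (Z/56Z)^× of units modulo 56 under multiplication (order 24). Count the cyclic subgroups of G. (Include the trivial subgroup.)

Group the elements of G by the cyclic subgroup they generate; each cyclic subgroup of order d accounts for φ(d) elements.
Cyclic subgroups by order — order 1: 1; order 2: 7; order 3: 1; order 6: 7.
Total: 16.

16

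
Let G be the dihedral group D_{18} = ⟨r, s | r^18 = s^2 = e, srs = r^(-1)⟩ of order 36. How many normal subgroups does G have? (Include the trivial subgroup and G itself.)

9

G has 45 subgroups. Checking conjugation-invariance by order — order 1: 1/1 normal; order 2: 1/19 normal; order 3: 1/1 normal; order 4: 0/9 normal; order 6: 1/7 normal; order 9: 1/1 normal; order 12: 0/3 normal; order 18: 3/3 normal; order 36: 1/1 normal.
Total normal subgroups: 9.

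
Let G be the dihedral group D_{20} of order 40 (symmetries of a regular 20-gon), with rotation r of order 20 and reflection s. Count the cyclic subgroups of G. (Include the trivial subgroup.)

26

A cyclic subgroup of order d is generated by each of its φ(d) elements of order d, so the cyclic subgroups of order d number (#elements of order d)/φ(d).
Cyclic subgroups by order — order 1: 1; order 2: 21; order 4: 1; order 5: 1; order 10: 1; order 20: 1.
Total: 26.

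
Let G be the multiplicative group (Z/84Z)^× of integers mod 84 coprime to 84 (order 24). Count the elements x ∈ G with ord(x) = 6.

14

Enumerating element orders in G gives 14 elements of order 6.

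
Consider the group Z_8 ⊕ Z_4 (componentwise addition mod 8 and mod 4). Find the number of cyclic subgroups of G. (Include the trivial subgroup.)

14

Each element a generates a cyclic subgroup ⟨a⟩; distinct elements may generate the same one (a cyclic group of order d has φ(d) generators).
Cyclic subgroups by order — order 1: 1; order 2: 3; order 4: 6; order 8: 4.
Total: 14.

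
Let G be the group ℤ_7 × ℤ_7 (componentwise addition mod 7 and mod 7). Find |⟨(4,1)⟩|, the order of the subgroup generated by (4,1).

7

The order of (4,1) in Z_7 × Z_7 is lcm(ord(4) in Z_7, ord(1) in Z_7).
ord(4) = 7 and ord(1) = 7, so |⟨(4,1)⟩| = lcm(7, 7) = 7.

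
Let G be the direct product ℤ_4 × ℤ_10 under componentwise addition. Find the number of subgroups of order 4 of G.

3

|G| = 40 and 4 | 40, so subgroups of order 4 are possible by Lagrange.
The subgroups of order 4 are: {(0,0), (0,5), (2,0), (2,5)}; {(0,0), (1,0), (2,0), (3,0)}; {(0,0), (1,5), (2,0), (3,5)}.
So G has 3 subgroups of order 4.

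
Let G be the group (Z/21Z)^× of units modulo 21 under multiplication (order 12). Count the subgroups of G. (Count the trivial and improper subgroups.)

10

|G| = 12, so by Lagrange every subgroup order divides 12. Divisors: 1, 2, 3, 4, 6, 12.
Subgroups by order — order 1: 1; order 2: 3; order 3: 1; order 4: 1; order 6: 3; order 12: 1.
Total: 1 + 3 + 1 + 1 + 3 + 1 = 10.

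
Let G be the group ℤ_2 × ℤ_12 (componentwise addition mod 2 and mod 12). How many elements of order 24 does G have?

An element (a,b) has order lcm(ord(a), ord(b)); count pairs with lcm equal to 24.
Enumerating gives 0 such elements.

0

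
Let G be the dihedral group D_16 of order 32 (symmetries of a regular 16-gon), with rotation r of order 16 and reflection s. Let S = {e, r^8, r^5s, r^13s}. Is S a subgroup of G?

Yes

|S| = 4 divides |G| = 32, consistent with Lagrange.
S contains the identity, every element's inverse is in S, and S is closed under ·: it is a subgroup.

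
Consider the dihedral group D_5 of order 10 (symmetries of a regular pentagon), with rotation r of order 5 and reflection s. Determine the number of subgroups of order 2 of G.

5

|G| = 10 and 2 | 10, so subgroups of order 2 are possible by Lagrange.
The subgroups of order 2 are: {e, r^2s}; {e, r^3s}; {e, r^4s}; {e, rs}; … (5 in all).
So G has 5 subgroups of order 2.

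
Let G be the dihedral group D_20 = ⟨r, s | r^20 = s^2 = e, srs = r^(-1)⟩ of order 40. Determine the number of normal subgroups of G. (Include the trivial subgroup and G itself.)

9

G has 48 subgroups. Checking conjugation-invariance by order — order 1: 1/1 normal; order 2: 1/21 normal; order 4: 1/11 normal; order 5: 1/1 normal; order 8: 0/5 normal; order 10: 1/5 normal; order 20: 3/3 normal; order 40: 1/1 normal.
Total normal subgroups: 9.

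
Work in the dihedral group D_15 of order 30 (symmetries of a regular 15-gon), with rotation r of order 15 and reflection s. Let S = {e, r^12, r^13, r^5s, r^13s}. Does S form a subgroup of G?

No

r^12 ∈ S but its inverse r^3 ∉ S, so S is not a subgroup.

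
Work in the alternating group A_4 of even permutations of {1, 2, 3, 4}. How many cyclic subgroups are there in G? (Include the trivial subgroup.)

8

A cyclic subgroup of order d is generated by each of its φ(d) elements of order d, so the cyclic subgroups of order d number (#elements of order d)/φ(d).
Cyclic subgroups by order — order 1: 1; order 2: 3; order 3: 4.
Total: 8.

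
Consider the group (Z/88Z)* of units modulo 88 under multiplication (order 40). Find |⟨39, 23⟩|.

20

|⟨39⟩| = 10 and |⟨23⟩| = 2, so |H| is a multiple of lcm(10, 2) = 10 and divides |G| = 40.
Closing under the operation: H = {1, 7, 9, 15, 17, 23, 25, 31, 39, 41, 47, 49, 57, 63, 65, 71, 73, 79, 81, 87}, so |H| = 20.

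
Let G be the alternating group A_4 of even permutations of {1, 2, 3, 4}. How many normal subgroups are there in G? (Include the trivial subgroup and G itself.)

3

G has 10 subgroups. Checking conjugation-invariance by order — order 1: 1/1 normal; order 2: 0/3 normal; order 3: 0/4 normal; order 4: 1/1 normal; order 12: 1/1 normal.
Total normal subgroups: 3.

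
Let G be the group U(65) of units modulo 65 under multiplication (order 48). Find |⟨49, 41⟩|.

24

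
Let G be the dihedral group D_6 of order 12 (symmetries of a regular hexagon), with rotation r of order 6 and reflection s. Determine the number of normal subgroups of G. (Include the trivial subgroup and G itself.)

7

G has 16 subgroups. Checking conjugation-invariance by order — order 1: 1/1 normal; order 2: 1/7 normal; order 3: 1/1 normal; order 4: 0/3 normal; order 6: 3/3 normal; order 12: 1/1 normal.
Total normal subgroups: 7.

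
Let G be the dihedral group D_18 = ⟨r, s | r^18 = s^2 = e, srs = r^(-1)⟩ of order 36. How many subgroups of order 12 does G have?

|G| = 36 and 12 | 36, so subgroups of order 12 are possible by Lagrange.
The subgroups of order 12 are: {e, r^3, r^6, r^9, r^12, r^15, rs, r^4s, r^7s, r^10s, r^13s, r^16s}; {e, r^3, r^6, r^9, r^12, r^15, r^2s, r^5s, r^8s, r^11s, r^14s, r^17s}; {e, r^3, r^6, r^9, r^12, r^15, s, r^3s, r^6s, r^9s, r^12s, r^15s}.
So G has 3 subgroups of order 12.

3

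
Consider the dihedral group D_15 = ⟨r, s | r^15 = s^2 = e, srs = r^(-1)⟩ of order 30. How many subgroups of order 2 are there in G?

|G| = 30 and 2 | 30, so subgroups of order 2 are possible by Lagrange.
The subgroups of order 2 are: {e, r^10s}; {e, r^11s}; {e, r^12s}; {e, r^13s}; … (15 in all).
So G has 15 subgroups of order 2.

15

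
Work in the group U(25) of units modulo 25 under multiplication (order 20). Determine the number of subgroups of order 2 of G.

|G| = 20 and 2 | 20, so subgroups of order 2 are possible by Lagrange.
The subgroups of order 2 are: {1, 24}.
So G has 1 subgroup of order 2.

1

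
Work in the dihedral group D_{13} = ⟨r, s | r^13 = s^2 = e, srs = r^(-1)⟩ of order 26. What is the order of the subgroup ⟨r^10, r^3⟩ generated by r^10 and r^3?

|⟨r^10⟩| = 13 and |⟨r^3⟩| = 13, so |H| is a multiple of lcm(13, 13) = 13 and divides |G| = 26.
Closing under the operation: H = {e, r, r^2, r^3, r^4, r^5, r^6, r^7, r^8, r^9, r^10, r^11, r^12}, so |H| = 13.

13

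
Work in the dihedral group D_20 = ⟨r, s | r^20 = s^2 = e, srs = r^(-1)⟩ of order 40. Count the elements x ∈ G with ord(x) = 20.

The elements of order 20 are: r, r^3, r^7, r^9, r^11, r^13, r^17, r^19.
That's 8.

8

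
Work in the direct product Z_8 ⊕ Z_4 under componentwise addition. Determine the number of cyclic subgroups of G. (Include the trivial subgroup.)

A cyclic subgroup of order d is generated by each of its φ(d) elements of order d, so the cyclic subgroups of order d number (#elements of order d)/φ(d).
Cyclic subgroups by order — order 1: 1; order 2: 3; order 4: 6; order 8: 4.
Total: 14.

14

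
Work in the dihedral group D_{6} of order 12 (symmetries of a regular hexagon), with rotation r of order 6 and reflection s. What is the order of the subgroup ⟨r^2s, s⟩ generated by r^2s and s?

|⟨r^2s⟩| = 2 and |⟨s⟩| = 2, so |H| is a multiple of lcm(2, 2) = 2 and divides |G| = 12.
Closing under the operation: H = {e, r^2, r^4, s, r^2s, r^4s}, so |H| = 6.

6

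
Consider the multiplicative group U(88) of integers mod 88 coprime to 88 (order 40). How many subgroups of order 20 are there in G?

7

|G| = 40 and 20 | 40, so subgroups of order 20 are possible by Lagrange.
The subgroups of order 20 are: {1, 9, 13, 15, 19, 21, 23, 25, 29, 31, 35, 43, 47, 49, 51, 61, 71, 81, 83, 85}; {1, 5, 9, 13, 17, 21, 25, 29, 37, 41, 45, 49, 53, 57, 61, 65, 69, 73, 81, 85}; {1, 3, 7, 9, 13, 21, 25, 27, 29, 39, 49, 59, 61, 63, 67, 75, 79, 81, 85, 87}; {1, 7, 9, 15, 17, 23, 25, 31, 39, 41, 47, 49, 57, 63, 65, 71, 73, 79, 81, 87}; … (7 in all).
So G has 7 subgroups of order 20.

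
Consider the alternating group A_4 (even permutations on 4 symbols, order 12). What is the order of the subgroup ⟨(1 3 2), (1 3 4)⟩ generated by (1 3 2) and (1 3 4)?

|⟨(1 3 2)⟩| = 3 and |⟨(1 3 4)⟩| = 3, so |H| is a multiple of lcm(3, 3) = 3 and divides |G| = 12.
Closing {(1 3 2), (1 3 4)} under the group operation gives all of G, so |H| = 12.

12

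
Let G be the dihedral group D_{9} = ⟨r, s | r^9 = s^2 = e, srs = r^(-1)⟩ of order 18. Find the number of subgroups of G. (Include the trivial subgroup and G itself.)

|G| = 18, so by Lagrange every subgroup order divides 18. Divisors: 1, 2, 3, 6, 9, 18.
Subgroups by order — order 1: 1; order 2: 9; order 3: 1; order 6: 3; order 9: 1; order 18: 1.
Total: 1 + 9 + 1 + 3 + 1 + 1 = 16.

16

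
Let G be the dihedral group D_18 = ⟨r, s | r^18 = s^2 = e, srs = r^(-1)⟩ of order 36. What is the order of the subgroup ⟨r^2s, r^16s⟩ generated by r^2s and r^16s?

|⟨r^2s⟩| = 2 and |⟨r^16s⟩| = 2, so |H| is a multiple of lcm(2, 2) = 2 and divides |G| = 36.
Closing under the operation: H = {e, r^2, r^4, r^6, r^8, r^10, r^12, r^14, r^16, s, r^2s, r^4s, r^6s, r^8s, r^10s, r^12s, r^14s, r^16s}, so |H| = 18.

18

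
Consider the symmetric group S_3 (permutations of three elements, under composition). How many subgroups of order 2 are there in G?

3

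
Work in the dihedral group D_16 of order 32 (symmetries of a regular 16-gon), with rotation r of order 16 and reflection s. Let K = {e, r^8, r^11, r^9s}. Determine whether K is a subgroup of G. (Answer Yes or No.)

No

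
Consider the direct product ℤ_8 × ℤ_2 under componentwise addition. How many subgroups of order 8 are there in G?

3

|G| = 16 and 8 | 16, so subgroups of order 8 are possible by Lagrange.
The subgroups of order 8 are: {(0,0), (0,1), (2,0), (2,1), (4,0), (4,1), (6,0), (6,1)}; {(0,0), (1,0), (2,0), (3,0), (4,0), (5,0), (6,0), (7,0)}; {(0,0), (1,1), (2,0), (3,1), (4,0), (5,1), (6,0), (7,1)}.
So G has 3 subgroups of order 8.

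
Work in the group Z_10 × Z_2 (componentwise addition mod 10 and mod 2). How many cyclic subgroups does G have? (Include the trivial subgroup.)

8

Group the elements of G by the cyclic subgroup they generate; each cyclic subgroup of order d accounts for φ(d) elements.
Cyclic subgroups by order — order 1: 1; order 2: 3; order 5: 1; order 10: 3.
Total: 8.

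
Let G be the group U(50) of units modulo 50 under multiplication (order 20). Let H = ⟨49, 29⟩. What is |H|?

|⟨49⟩| = 2 and |⟨29⟩| = 10, so |H| is a multiple of lcm(2, 10) = 10 and divides |G| = 20.
Closing under the operation: H = {1, 9, 11, 19, 21, 29, 31, 39, 41, 49}, so |H| = 10.

10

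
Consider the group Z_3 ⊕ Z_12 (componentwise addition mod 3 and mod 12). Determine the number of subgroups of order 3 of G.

4

|G| = 36 and 3 | 36, so subgroups of order 3 are possible by Lagrange.
The subgroups of order 3 are: {(0,0), (0,4), (0,8)}; {(0,0), (1,0), (2,0)}; {(0,0), (1,4), (2,8)}; {(0,0), (1,8), (2,4)}.
So G has 4 subgroups of order 3.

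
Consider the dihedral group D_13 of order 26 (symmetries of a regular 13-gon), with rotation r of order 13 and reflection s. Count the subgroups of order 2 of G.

13

|G| = 26 and 2 | 26, so subgroups of order 2 are possible by Lagrange.
The subgroups of order 2 are: {e, r^10s}; {e, r^11s}; {e, r^12s}; {e, r^2s}; … (13 in all).
So G has 13 subgroups of order 2.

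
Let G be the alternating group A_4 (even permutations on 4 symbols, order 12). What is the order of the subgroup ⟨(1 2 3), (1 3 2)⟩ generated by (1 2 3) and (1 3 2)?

|⟨(1 2 3)⟩| = 3 and |⟨(1 3 2)⟩| = 3, so |H| is a multiple of lcm(3, 3) = 3 and divides |G| = 12.
Closing under the operation: H = {e, (1 2 3), (1 3 2)}, so |H| = 3.

3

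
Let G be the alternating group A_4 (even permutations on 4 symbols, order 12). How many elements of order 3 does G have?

8

The elements of order 3 are: (2 3 4), (2 4 3), (1 2 3), (1 2 4), (1 3 2), (1 3 4), (1 4 2), (1 4 3).
That's 8.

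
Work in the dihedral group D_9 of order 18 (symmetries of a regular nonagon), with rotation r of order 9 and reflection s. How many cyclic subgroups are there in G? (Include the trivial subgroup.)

Group the elements of G by the cyclic subgroup they generate; each cyclic subgroup of order d accounts for φ(d) elements.
Cyclic subgroups by order — order 1: 1; order 2: 9; order 3: 1; order 9: 1.
Total: 12.

12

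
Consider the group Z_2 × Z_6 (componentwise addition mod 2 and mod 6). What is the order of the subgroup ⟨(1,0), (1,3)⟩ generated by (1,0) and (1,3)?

4

|⟨(1,0)⟩| = 2 and |⟨(1,3)⟩| = 2, so |H| is a multiple of lcm(2, 2) = 2 and divides |G| = 12.
Closing under the operation: H = {(0,0), (0,3), (1,0), (1,3)}, so |H| = 4.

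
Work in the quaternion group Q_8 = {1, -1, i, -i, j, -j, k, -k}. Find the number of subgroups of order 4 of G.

3

|G| = 8 and 4 | 8, so subgroups of order 4 are possible by Lagrange.
The subgroups of order 4 are: {1, -1, i, -i}; {1, -1, j, -j}; {1, -1, k, -k}.
So G has 3 subgroups of order 4.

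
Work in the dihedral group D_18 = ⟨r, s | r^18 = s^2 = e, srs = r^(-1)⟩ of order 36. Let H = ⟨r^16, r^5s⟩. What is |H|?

18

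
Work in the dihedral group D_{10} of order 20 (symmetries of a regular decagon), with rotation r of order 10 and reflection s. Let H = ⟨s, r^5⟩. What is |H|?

4

|⟨s⟩| = 2 and |⟨r^5⟩| = 2, so |H| is a multiple of lcm(2, 2) = 2 and divides |G| = 20.
Closing under the operation: H = {e, r^5, s, r^5s}, so |H| = 4.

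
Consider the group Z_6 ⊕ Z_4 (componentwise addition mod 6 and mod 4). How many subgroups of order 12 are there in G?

|G| = 24 and 12 | 24, so subgroups of order 12 are possible by Lagrange.
The subgroups of order 12 are: {(0,0), (0,1), (0,2), (0,3), (2,0), (2,1), (2,2), (2,3), (4,0), (4,1), (4,2), (4,3)}; {(0,0), (0,2), (1,0), (1,2), (2,0), (2,2), (3,0), (3,2), (4,0), (4,2), (5,0), (5,2)}; {(0,0), (0,2), (1,1), (1,3), (2,0), (2,2), (3,1), (3,3), (4,0), (4,2), (5,1), (5,3)}.
So G has 3 subgroups of order 12.

3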